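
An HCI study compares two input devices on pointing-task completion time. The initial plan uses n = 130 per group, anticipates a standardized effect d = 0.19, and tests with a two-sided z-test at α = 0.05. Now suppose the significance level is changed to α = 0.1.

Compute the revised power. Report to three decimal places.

Power ≈ 0.456

δ = d·√(n/2) = 0.19 × √(130/2) = 1.5318 (unchanged). New critical value: z_{0.05} = 1.645.
Revised power = Φ(δ − 1.645) + Φ(−δ − 1.645) = Φ(-0.113) + Φ(-3.177) = 0.4550 + 0.0007 = 0.4558.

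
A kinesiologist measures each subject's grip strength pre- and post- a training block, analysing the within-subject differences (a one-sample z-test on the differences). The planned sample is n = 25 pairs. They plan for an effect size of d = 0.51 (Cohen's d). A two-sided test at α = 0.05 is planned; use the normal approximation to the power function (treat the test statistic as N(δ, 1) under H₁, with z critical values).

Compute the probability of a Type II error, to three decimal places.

β ≈ 0.278

Noncentrality parameter: δ = d·√n = 0.51 × √25 = 2.5500
Critical value for a two-sided test at α = 0.05: z_{α/2} = 1.960.
Power = Φ(δ − 1.960) + Φ(−δ − 1.960) = Φ(0.590) + Φ(-4.510) = 0.7224 + 0.0000 = 0.7224.
Type II error: β = 1 − power = 1 − 0.7224 = 0.2776.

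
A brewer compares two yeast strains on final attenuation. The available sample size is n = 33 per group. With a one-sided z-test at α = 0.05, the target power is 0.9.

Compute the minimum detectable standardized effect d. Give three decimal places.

d ≈ 0.720

Required noncentrality: δ = z_{0.05} + z_{0.10} = 1.645 + 1.282 = 2.926.
δ = d·√(n/2) ⇒ d = δ/√(n/2) = 2.926/√(33/2) = 0.7204.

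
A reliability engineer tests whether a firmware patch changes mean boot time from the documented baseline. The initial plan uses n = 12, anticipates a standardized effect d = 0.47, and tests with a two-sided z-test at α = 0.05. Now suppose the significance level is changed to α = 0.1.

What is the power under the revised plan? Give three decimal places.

δ = d·√n = 0.47 × √12 = 1.6281 (unchanged). New critical value: z_{0.05} = 1.645.
Revised power = Φ(δ − 1.645) + Φ(−δ − 1.645) = Φ(-0.017) + Φ(-3.273) = 0.4933 + 0.0005 = 0.4939.

Power ≈ 0.494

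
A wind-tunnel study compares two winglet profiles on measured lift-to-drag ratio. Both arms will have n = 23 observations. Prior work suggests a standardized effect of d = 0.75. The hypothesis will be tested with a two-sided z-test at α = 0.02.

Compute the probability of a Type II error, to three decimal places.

β ≈ 0.414

Noncentrality parameter: δ = d·√(n/2) = 0.75 × √(23/2) = 2.5434
Critical value for a two-sided test at α = 0.02: z_{α/2} = 2.326.
Power = Φ(δ − 2.326) + Φ(−δ − 2.326) = Φ(0.217) + Φ(-4.870) = 0.5859 + 0.0000 = 0.5859.
Type II error: β = 1 − power = 1 − 0.5859 = 0.4141.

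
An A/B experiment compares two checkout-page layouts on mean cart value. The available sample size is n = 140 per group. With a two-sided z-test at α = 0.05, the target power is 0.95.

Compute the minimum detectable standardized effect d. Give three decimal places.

d ≈ 0.431

Need Φ(δ − 1.960) = 0.95, so δ = 1.960 + 1.645 = 3.605.
(Lower-tail contribution to power is negligible for δ > 0.)
δ = d·√(n/2) ⇒ d = δ/√(n/2) = 3.605/√(140/2) = 0.4309.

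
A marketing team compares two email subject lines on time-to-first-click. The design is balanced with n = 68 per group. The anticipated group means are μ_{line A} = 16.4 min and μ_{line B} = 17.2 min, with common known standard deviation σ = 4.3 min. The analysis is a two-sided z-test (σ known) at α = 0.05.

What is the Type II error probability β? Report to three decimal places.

β ≈ 0.808

Standardized effect: d = |μ_{line A} − μ_{line B}| / σ = |16.4 − 17.2| / 4.3 = 0.1860
Noncentrality parameter: δ = d·√(n/2) = 0.1860 × √(68/2) = 1.0848
Two-sided α = 0.05 → critical value z_{0.025} = 1.960.
Power = Φ(δ − 1.960) + Φ(−δ − 1.960) = Φ(-0.875) + Φ(-3.045) = 0.1908 + 0.0012 = 0.1919.
Type II error: β = 1 − power = 1 − 0.1919 = 0.8081.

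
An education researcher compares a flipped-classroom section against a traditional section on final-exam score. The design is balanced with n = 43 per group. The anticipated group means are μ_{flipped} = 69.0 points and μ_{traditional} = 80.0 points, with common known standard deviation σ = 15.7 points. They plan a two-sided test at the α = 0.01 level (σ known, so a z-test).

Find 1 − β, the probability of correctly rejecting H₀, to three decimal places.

Standardized effect: d = |μ_{flipped} − μ_{traditional}| / σ = |69.0 − 80.0| / 15.7 = 0.7006
Noncentrality parameter: δ = d·√(n/2) = 0.7006 × √(43/2) = 3.2487
Two-sided α = 0.01 → critical value z_{0.005} = 2.576.
Power = Φ(δ − 2.576) + Φ(−δ − 2.576) = Φ(0.673) + Φ(-5.825) = 0.7495 + 0.0000 = 0.7495.

Power ≈ 0.749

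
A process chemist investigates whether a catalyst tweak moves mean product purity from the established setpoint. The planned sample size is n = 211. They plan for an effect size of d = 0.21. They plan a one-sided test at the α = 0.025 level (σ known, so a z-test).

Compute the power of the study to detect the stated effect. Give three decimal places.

Power ≈ 0.862

Noncentrality parameter: δ = d·√n = 0.21 × √211 = 3.0504
Critical value for a one-sided test at α = 0.025: z_α = 1.960.
Power = Φ(δ − 1.960) = Φ(1.090) = 0.8622.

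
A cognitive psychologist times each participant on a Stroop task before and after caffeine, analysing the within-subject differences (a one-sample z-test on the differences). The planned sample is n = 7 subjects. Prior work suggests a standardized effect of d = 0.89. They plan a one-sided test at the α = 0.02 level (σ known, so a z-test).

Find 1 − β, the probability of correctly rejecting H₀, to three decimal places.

Power ≈ 0.618

Noncentrality parameter: δ = d·√n = 0.89 × √7 = 2.3547
Critical value for a one-sided test at α = 0.02: z_α = 2.054.
Power = Φ(δ − 2.054) = Φ(0.301) = 0.6183.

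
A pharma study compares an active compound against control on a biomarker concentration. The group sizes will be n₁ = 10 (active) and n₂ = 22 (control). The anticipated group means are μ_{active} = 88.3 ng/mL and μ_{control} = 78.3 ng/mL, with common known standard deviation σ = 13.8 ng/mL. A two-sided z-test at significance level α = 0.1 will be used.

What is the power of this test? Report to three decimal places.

Standardized effect: d = |μ_{active} − μ_{control}| / σ = |88.3 − 78.3| / 13.8 = 0.7246
Noncentrality parameter: δ = d / √(1/n₁ + 1/n₂) = 0.7246 / √(1/10 + 1/22) = 1.9000
Two-sided α = 0.1 → critical value z_{0.05} = 1.645.
Power = Φ(δ − 1.645) + Φ(−δ − 1.645) = Φ(0.255) + Φ(-3.545) = 0.6007 + 0.0002 = 0.6009.

Power ≈ 0.601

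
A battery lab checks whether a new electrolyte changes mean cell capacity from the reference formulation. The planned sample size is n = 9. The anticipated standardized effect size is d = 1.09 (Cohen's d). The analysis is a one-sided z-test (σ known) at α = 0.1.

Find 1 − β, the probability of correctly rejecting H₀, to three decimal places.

Noncentrality parameter: δ = d·√n = 1.09 × √9 = 3.2700
Critical value for a one-sided test at α = 0.1: z_α = 1.282.
Power = Φ(δ − 1.282) = Φ(1.988) = 0.9766.

Power ≈ 0.977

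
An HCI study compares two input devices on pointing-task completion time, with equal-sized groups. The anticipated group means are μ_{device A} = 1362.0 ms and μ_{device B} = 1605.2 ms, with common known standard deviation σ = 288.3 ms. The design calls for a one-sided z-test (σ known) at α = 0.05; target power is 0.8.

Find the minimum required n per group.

n = 18 per group

Standardized effect: d = |μ_{device A} − μ_{device B}| / σ = |1362.0 − 1605.2| / 288.3 = 0.8436
For power 0.8 need Φ(δ − z_{0.05}) = 0.8, so δ = z_{0.05} + z_{0.20} = 1.645 + 0.842 = 2.486.
δ = d·√(n/2) ⇒ n = 2(δ/d)² = 2 × (2.486 / 0.8436)² = 17.38.
Round up to the next whole unit.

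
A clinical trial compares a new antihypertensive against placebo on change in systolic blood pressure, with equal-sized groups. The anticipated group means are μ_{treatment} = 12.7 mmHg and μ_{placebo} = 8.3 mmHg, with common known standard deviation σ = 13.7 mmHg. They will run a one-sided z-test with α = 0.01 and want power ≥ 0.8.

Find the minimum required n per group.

Standardized effect: d = |μ_{treatment} − μ_{placebo}| / σ = |12.7 − 8.3| / 13.7 = 0.3212
Set Φ(δ − 2.326) = 0.8; then δ − 2.326 = Φ⁻¹(0.8) = 0.842, giving δ = 3.168.
δ = d·√(n/2) ⇒ n = 2(δ/d)² = 2 × (3.168 / 0.3212)² = 194.59.
Rounding up, n = 195 per group.

n = 195 per group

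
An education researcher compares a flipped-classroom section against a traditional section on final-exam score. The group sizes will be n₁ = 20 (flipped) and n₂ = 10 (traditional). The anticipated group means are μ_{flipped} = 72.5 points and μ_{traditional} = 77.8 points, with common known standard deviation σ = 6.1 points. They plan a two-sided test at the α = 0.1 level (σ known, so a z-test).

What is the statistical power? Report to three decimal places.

Power ≈ 0.725

Standardized effect: d = |μ_{flipped} − μ_{traditional}| / σ = |72.5 − 77.8| / 6.1 = 0.8689
Noncentrality parameter: δ = d / √(1/n₁ + 1/n₂) = 0.8689 / √(1/20 + 1/10) = 2.2434
Critical value for a two-sided test at α = 0.1: z_{α/2} = 1.645.
Power = Φ(δ − 1.645) + Φ(−δ − 1.645) = Φ(0.599) + Φ(-3.888) = 0.7253 + 0.0001 = 0.7253.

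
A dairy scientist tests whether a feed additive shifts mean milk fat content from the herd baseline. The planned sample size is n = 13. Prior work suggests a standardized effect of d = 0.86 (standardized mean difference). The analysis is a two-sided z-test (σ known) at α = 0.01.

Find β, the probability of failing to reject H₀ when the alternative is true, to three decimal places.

Noncentrality parameter: δ = d·√n = 0.86 × √13 = 3.1008
Critical value for a two-sided test at α = 0.01: z_{α/2} = 2.576.
Power = Φ(δ − 2.576) + Φ(−δ − 2.576) = Φ(0.525) + Φ(-5.677) = 0.7002 + 0.0000 = 0.7002.
Type II error: β = 1 − power = 1 − 0.7002 = 0.2998.

β ≈ 0.300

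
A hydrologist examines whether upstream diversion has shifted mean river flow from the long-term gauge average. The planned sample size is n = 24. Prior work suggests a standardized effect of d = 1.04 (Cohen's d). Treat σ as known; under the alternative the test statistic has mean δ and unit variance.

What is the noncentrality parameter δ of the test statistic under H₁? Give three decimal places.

δ ≈ 5.095

The noncentrality parameter scales effect size by the design's sample-size factor: δ = d·√n = 1.04 × √24 = 5.0949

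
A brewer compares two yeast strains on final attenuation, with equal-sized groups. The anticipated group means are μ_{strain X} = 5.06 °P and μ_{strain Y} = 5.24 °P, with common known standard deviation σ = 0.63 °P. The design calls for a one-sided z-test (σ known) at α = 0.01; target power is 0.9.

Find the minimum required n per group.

n = 319 per group

Standardized effect: d = |μ_{strain X} − μ_{strain Y}| / σ = |5.06 − 5.24| / 0.63 = 0.2857
For power 0.9 need Φ(δ − z_{0.01}) = 0.9, so δ = z_{0.01} + z_{0.10} = 2.326 + 1.282 = 3.608.
δ = d·√(n/2) ⇒ n = 2(δ/d)² = 2 × (3.608 / 0.2857)² = 318.91.
Round up to the next whole unit.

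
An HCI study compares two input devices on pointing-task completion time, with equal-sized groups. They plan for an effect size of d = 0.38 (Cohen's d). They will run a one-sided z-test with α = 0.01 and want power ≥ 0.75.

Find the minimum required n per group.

n = 125 per group

For power 0.75 need Φ(δ − z_{0.01}) = 0.75, so δ = z_{0.01} + z_{0.25} = 2.326 + 0.674 = 3.001.
δ = d·√(n/2) ⇒ n = 2(δ/d)² = 2 × (3.001 / 0.38)² = 124.72.
Rounding up, n = 125 per group.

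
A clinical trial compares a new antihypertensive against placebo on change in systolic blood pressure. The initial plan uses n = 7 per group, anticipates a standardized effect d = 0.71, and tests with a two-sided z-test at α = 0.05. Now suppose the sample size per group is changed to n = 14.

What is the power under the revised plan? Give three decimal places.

Power ≈ 0.468

With n = 14 per group: δ = d·√(n/2) = 0.71 × √(14/2) = 1.8785. Critical value z_{0.025} = 1.960.
Revised power = Φ(δ − 1.960) + Φ(−δ − 1.960) = Φ(-0.081) + Φ(-3.838) = 0.4675 + 0.0001 = 0.4676.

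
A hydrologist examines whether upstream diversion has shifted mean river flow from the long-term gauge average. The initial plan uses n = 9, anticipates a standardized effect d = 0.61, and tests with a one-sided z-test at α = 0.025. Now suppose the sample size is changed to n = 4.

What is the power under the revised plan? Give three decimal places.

With n = 4: δ = d·√n = 0.61 × √4 = 1.2200. Critical value z_{0.025} = 1.960.
Revised power = Φ(δ − 1.960) = Φ(-0.740) = 0.2297.

Power ≈ 0.230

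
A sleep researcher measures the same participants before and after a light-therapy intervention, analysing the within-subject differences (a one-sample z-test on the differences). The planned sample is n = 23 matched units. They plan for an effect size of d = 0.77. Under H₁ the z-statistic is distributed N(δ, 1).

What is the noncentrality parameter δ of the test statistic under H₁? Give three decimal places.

δ = d·√n = 0.77 × √23 = 3.6928

δ ≈ 3.693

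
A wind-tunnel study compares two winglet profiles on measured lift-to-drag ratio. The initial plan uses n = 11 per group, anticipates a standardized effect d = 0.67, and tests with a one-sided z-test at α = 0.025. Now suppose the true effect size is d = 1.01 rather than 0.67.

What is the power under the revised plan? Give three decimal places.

With d = 1.01: δ = d·√(n/2) = 1.01 × √(11/2) = 2.3687. Critical value z_{0.025} = 1.960.
Revised power = P(Z > 1.960 − δ) = Φ(0.409) = 0.6586.

Power ≈ 0.659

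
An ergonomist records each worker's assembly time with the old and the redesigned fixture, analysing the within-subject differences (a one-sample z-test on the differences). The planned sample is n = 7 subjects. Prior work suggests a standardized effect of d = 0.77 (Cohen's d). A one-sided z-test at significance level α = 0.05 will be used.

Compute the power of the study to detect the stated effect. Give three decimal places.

Power ≈ 0.653

Noncentrality parameter: δ = d·√n = 0.77 × √7 = 2.0372
Critical value for a one-sided test at α = 0.05: z_α = 1.645.
Power = Φ(δ − 1.645) = Φ(0.392) = 0.6526.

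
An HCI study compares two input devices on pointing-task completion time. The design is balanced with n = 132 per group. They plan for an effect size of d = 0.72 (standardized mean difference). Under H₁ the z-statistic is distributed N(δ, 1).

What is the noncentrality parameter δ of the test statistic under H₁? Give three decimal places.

δ = d·√(n/2) = 0.72 × √(132/2) = 5.8493

δ ≈ 5.849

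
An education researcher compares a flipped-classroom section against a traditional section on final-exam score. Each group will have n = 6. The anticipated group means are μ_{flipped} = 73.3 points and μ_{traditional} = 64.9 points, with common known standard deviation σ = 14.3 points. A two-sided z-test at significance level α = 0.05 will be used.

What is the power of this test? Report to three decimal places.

Power ≈ 0.174

Standardized effect: d = |μ_{flipped} − μ_{traditional}| / σ = |73.3 − 64.9| / 14.3 = 0.5874
Noncentrality parameter: δ = d·√(n/2) = 0.5874 × √(6/2) = 1.0174
Two-sided α = 0.05 → critical value z_{0.025} = 1.960.
Power = Φ(δ − 1.960) + Φ(−δ − 1.960) = Φ(-0.943) + Φ(-2.977) = 0.1730 + 0.0015 = 0.1744.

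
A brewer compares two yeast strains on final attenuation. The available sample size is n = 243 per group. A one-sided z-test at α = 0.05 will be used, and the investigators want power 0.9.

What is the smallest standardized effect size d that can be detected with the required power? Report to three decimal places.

d ≈ 0.265

Need Φ(δ − 1.645) = 0.9, so δ = 1.645 + 1.282 = 2.926.
δ = d·√(n/2) ⇒ d = δ/√(n/2) = 2.926/√(243/2) = 0.2655.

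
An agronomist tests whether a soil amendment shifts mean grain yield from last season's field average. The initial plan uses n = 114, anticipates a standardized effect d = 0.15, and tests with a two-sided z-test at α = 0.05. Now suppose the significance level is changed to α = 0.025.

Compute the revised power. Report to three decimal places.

δ = d·√n = 0.15 × √114 = 1.6016 (unchanged). New critical value: z_{0.0125} = 2.241.
Revised power = Φ(δ − 2.241) + Φ(−δ − 2.241) = Φ(-0.640) + Φ(-3.843) = 0.2611 + 0.0001 = 0.2612.

Power ≈ 0.261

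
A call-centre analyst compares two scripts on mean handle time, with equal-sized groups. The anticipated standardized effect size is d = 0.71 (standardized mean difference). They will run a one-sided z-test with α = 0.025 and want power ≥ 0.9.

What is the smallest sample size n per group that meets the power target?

For power 0.9 need Φ(δ − z_{0.025}) = 0.9, so δ = z_{0.025} + z_{0.10} = 1.960 + 1.282 = 3.242.
δ = d·√(n/2) ⇒ n = 2(δ/d)² = 2 × (3.242 / 0.71)² = 41.69.
Round up to the next whole unit.

n = 42 per group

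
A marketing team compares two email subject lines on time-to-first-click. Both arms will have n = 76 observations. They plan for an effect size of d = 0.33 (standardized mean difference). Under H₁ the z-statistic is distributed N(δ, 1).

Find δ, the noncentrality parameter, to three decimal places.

δ = d·√(n/2) = 0.33 × √(76/2) = 2.0343

δ ≈ 2.034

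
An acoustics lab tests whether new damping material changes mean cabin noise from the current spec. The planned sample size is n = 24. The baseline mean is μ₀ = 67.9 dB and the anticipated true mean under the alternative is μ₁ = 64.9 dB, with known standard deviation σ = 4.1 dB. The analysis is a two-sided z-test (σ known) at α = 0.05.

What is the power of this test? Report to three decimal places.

Power ≈ 0.948

Standardized effect: d = |μ₁ − μ₀| / σ = |64.9 − 67.9| / 4.1 = 0.7317
Noncentrality parameter: δ = d·√n = 0.7317 × √24 = 3.5846
Two-sided α = 0.05 → critical value z_{0.025} = 1.960.
Power = Φ(δ − 1.960) + Φ(−δ − 1.960) = Φ(1.625) + Φ(-5.545) = 0.9479 + 0.0000 = 0.9479.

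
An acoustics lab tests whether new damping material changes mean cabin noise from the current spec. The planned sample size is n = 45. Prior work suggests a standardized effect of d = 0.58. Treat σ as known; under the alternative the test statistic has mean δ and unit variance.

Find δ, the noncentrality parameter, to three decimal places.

δ = d·√n = 0.58 × √45 = 3.8908

δ ≈ 3.891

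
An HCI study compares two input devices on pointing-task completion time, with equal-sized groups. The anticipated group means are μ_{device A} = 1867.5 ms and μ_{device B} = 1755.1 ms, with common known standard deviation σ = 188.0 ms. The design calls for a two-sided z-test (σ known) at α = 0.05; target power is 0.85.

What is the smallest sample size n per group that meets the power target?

Standardized effect: d = |μ_{device A} − μ_{device B}| / σ = |1867.5 − 1755.1| / 188.0 = 0.5979
For power 0.85 need Φ(δ − z_{0.025}) = 0.85, so δ = z_{0.025} + z_{0.15} = 1.960 + 1.036 = 2.996.
(The Φ(−δ − z_{α/2}) term is vanishingly small for δ > 0 and is dropped in the standard sample-size formula.)
δ = d·√(n/2) ⇒ n = 2(δ/d)² = 2 × (2.996 / 0.5979)² = 50.24.
Round up to the next whole unit.

n = 51 per group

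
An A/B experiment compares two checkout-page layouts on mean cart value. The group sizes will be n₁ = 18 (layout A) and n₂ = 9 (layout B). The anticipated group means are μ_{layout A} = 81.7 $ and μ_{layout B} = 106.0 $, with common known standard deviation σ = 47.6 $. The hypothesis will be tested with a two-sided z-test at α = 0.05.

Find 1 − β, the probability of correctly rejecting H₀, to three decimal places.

Standardized effect: d = |μ_{layout A} − μ_{layout B}| / σ = |81.7 − 106.0| / 47.6 = 0.5105
Noncentrality parameter: δ = d / √(1/n₁ + 1/n₂) = 0.5105 / √(1/18 + 1/9) = 1.2505
Critical value for a two-sided test at α = 0.05: z_{α/2} = 1.960.
Power = Φ(δ − 1.960) + Φ(−δ − 1.960) = Φ(-0.709) + Φ(-3.210) = 0.2390 + 0.0007 = 0.2397.

Power ≈ 0.240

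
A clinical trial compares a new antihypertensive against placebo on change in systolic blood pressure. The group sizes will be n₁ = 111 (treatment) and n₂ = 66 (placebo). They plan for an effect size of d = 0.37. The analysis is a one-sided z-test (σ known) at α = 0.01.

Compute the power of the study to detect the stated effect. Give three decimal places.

Power ≈ 0.522

Noncentrality parameter: δ = d / √(1/n₁ + 1/n₂) = 0.37 / √(1/111 + 1/66) = 2.3804
One-sided α = 0.01 → critical value z_{0.01} = 2.326.
Power = Φ(δ − 2.326) = Φ(0.054) = 0.5216.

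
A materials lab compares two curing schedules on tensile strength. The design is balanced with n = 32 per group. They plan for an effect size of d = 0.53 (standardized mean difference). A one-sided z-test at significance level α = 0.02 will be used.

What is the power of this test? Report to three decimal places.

Noncentrality parameter: δ = d·√(n/2) = 0.53 × √(32/2) = 2.1200
Critical value for a one-sided test at α = 0.02: z_α = 2.054.
Power = P(Z > 2.054 − δ) = Φ(0.066) = 0.5264.

Power ≈ 0.526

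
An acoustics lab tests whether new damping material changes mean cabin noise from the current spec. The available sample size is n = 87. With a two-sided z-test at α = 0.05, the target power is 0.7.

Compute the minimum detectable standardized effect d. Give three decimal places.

Required noncentrality: δ = z_{0.025} + z_{0.30} = 1.960 + 0.524 = 2.484.
(The second rejection-region term Φ(−δ − z_{α/2}) is negligible and dropped.)
δ = d·√n ⇒ d = δ/√n = 2.484/√87 = 0.2664.

d ≈ 0.266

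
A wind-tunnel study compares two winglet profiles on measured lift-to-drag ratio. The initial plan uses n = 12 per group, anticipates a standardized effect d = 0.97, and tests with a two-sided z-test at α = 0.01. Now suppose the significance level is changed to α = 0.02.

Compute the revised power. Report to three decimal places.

δ = d·√(n/2) = 0.97 × √(12/2) = 2.3760 (unchanged). New critical value: z_{0.01} = 2.326.
Revised power = Φ(δ − 2.326) + Φ(−δ − 2.326) = Φ(0.050) + Φ(-4.702) = 0.5198 + 0.0000 = 0.5198.

Power ≈ 0.520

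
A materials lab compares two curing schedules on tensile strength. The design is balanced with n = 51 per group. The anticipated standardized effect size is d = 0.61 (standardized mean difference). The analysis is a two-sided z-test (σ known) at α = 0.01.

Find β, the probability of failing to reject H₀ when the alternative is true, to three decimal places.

Noncentrality parameter: δ = d·√(n/2) = 0.61 × √(51/2) = 3.0803
Critical value for a two-sided test at α = 0.01: z_{α/2} = 2.576.
Power = Φ(δ − 2.576) + Φ(−δ − 2.576) = Φ(0.505) + Φ(-5.656) = 0.6931 + 0.0000 = 0.6931.
Type II error: β = 1 − power = 1 − 0.6931 = 0.3069.

β ≈ 0.307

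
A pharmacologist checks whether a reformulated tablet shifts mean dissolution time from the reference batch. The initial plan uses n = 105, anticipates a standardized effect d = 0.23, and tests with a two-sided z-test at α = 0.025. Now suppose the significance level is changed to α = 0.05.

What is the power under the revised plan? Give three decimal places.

Power ≈ 0.654

δ = d·√n = 0.23 × √105 = 2.3568 (unchanged). New critical value: z_{0.025} = 1.960.
Revised power = Φ(δ − 1.960) + Φ(−δ − 1.960) = Φ(0.397) + Φ(-4.317) = 0.6543 + 0.0000 = 0.6543.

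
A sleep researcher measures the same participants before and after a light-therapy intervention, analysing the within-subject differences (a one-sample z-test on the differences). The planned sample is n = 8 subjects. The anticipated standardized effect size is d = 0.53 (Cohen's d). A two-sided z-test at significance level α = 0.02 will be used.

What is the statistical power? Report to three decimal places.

Power ≈ 0.204

Noncentrality parameter: δ = d·√n = 0.53 × √8 = 1.4991
Critical value for a two-sided test at α = 0.02: z_{α/2} = 2.326.
Power = Φ(δ − 2.326) + Φ(−δ − 2.326) = Φ(-0.827) + Φ(-3.825) = 0.2040 + 0.0001 = 0.2041.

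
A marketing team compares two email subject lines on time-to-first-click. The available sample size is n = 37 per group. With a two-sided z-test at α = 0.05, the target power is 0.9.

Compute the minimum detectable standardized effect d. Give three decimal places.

d ≈ 0.754

Need Φ(δ − 1.960) = 0.9, so δ = 1.960 + 1.282 = 3.242.
(The second rejection-region term Φ(−δ − z_{α/2}) is negligible and dropped.)
δ = d·√(n/2) ⇒ d = δ/√(n/2) = 3.242/√(37/2) = 0.7536.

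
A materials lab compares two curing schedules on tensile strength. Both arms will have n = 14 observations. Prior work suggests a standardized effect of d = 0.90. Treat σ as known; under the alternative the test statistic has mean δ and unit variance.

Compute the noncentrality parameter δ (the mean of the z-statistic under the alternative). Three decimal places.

δ ≈ 2.381

The noncentrality parameter scales effect size by the design's sample-size factor: δ = d·√(n/2) = 0.90 × √(14/2) = 2.3812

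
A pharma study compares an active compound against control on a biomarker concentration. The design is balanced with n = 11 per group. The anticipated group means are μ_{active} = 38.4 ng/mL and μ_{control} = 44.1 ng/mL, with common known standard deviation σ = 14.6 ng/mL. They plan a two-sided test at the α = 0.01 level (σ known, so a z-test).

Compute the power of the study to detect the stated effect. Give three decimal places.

Power ≈ 0.049

Standardized effect: d = |μ_{active} − μ_{control}| / σ = |38.4 − 44.1| / 14.6 = 0.3904
Noncentrality parameter: δ = d·√(n/2) = 0.3904 × √(11/2) = 0.9156
Two-sided α = 0.01 → critical value z_{0.005} = 2.576.
Power = Φ(δ − 2.576) + Φ(−δ − 2.576) = Φ(-1.660) + Φ(-3.491) = 0.0484 + 0.0002 = 0.0487.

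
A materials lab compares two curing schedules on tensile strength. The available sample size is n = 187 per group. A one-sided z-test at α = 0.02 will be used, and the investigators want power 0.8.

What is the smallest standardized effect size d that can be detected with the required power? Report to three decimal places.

d ≈ 0.299

Required noncentrality: δ = z_{0.02} + z_{0.20} = 2.054 + 0.842 = 2.895.
δ = d·√(n/2) ⇒ d = δ/√(n/2) = 2.895/√(187/2) = 0.2994.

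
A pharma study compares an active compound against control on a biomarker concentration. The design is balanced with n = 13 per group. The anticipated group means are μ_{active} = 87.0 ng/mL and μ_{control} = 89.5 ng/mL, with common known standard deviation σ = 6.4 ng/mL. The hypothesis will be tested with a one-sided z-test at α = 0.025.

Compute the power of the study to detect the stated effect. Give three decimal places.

Standardized effect: d = |μ_{active} − μ_{control}| / σ = |87.0 − 89.5| / 6.4 = 0.3906
Noncentrality parameter: λ = d·√(n/2) = 0.3906 × √(13/2) = 0.9959
One-sided α = 0.025 → critical value z_{0.025} = 1.960.
Power = Φ(λ − 1.960) = Φ(-0.964) = 0.1675.

Power ≈ 0.168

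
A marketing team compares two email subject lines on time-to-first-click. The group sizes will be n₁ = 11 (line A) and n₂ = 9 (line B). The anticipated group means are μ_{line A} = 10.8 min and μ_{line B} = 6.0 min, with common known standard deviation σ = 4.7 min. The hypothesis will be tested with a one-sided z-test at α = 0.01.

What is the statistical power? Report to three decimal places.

Power ≈ 0.478

Standardized effect: d = |μ_{line A} − μ_{line B}| / σ = |10.8 − 6.0| / 4.7 = 1.0213
Noncentrality parameter: δ = d / √(1/n₁ + 1/n₂) = 1.0213 / √(1/11 + 1/9) = 2.2722
Critical value for a one-sided test at α = 0.01: z_α = 2.326.
Power = P(Z > 2.326 − δ) = Φ(-0.054) = 0.4784.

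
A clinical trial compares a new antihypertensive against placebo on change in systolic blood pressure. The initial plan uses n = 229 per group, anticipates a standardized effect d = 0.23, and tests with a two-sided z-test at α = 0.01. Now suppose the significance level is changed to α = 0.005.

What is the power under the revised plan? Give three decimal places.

Power ≈ 0.365

δ = d·√(n/2) = 0.23 × √(229/2) = 2.4611 (unchanged). New critical value: z_{0.0025} = 2.807.
Revised power = Φ(δ − 2.807) + Φ(−δ − 2.807) = Φ(-0.346) + Φ(-5.268) = 0.3647 + 0.0000 = 0.3647.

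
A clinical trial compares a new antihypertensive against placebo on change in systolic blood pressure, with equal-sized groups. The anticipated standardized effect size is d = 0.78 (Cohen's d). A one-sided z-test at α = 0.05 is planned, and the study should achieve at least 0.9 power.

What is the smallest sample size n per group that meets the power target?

n = 29 per group

Set Φ(δ − 1.645) = 0.9; then δ − 1.645 = Φ⁻¹(0.9) = 1.282, giving δ = 2.926.
δ = d·√(n/2) ⇒ n = 2(δ/d)² = 2 × (2.926 / 0.78)² = 28.15.
Round up to the next whole unit.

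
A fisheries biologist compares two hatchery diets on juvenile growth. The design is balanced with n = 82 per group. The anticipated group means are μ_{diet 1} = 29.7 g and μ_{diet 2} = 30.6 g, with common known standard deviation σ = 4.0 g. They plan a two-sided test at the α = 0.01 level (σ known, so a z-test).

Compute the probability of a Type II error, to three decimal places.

β ≈ 0.872

Standardized effect: d = |μ_{diet 1} − μ_{diet 2}| / σ = |29.7 − 30.6| / 4.0 = 0.2250
Noncentrality parameter: δ = d·√(n/2) = 0.2250 × √(82/2) = 1.4407
Critical value for a two-sided test at α = 0.01: z_{α/2} = 2.576.
Power = Φ(δ − 2.576) + Φ(−δ − 2.576) = Φ(-1.135) + Φ(-4.017) = 0.1282 + 0.0000 = 0.1282.
Type II error: β = 1 − power = 1 − 0.1282 = 0.8718.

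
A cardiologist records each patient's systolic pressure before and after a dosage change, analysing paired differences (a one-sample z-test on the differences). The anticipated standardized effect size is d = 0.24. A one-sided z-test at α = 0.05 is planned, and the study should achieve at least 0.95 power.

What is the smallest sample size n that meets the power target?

Set Φ(δ − 1.645) = 0.95; then δ − 1.645 = Φ⁻¹(0.95) = 1.645, giving δ = 3.290.
δ = d·√n ⇒ n = (δ/d)² = (3.290 / 0.24)² = 187.88.
Round up to the next whole unit.

n = 188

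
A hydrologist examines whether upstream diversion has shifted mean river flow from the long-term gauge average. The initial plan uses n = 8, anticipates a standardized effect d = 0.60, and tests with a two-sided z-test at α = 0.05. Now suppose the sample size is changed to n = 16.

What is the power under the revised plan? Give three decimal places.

Power ≈ 0.670

With n = 16: δ = d·√n = 0.60 × √16 = 2.4000. Critical value z_{0.025} = 1.960.
Revised power = Φ(δ − 1.960) + Φ(−δ − 1.960) = Φ(0.440) + Φ(-4.360) = 0.6700 + 0.0000 = 0.6701.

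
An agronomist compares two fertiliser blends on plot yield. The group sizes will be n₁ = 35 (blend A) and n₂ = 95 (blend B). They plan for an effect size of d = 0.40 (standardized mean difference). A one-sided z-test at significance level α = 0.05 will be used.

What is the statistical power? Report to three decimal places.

Power ≈ 0.647

Noncentrality parameter: δ = d / √(1/n₁ + 1/n₂) = 0.40 / √(1/35 + 1/95) = 2.0229
One-sided α = 0.05 → critical value z_{0.05} = 1.645.
Power = Φ(δ − 1.645) = Φ(0.378) = 0.6473.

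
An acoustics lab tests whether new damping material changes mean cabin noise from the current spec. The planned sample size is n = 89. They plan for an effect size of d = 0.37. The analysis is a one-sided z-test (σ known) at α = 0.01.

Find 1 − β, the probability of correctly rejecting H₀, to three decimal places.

Noncentrality parameter: δ = d·√n = 0.37 × √89 = 3.4906
One-sided α = 0.01 → critical value z_{0.01} = 2.326.
Power = Φ(δ − 2.326) = Φ(1.164) = 0.8778.

Power ≈ 0.878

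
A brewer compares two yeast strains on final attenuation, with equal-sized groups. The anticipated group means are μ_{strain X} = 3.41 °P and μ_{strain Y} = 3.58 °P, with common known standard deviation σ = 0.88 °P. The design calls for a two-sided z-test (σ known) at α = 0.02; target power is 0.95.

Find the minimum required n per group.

Standardized effect: d = |μ_{strain X} − μ_{strain Y}| / σ = |3.41 − 3.58| / 0.88 = 0.1932
Set Φ(δ − 2.326) = 0.95; then δ − 2.326 = Φ⁻¹(0.95) = 1.645, giving δ = 3.971.
(Ignoring the negligible lower-tail rejection probability gives the usual closed-form inversion.)
δ = d·√(n/2) ⇒ n = 2(δ/d)² = 2 × (3.971 / 0.1932)² = 845.16.
Round up to the next whole unit.

n = 846 per group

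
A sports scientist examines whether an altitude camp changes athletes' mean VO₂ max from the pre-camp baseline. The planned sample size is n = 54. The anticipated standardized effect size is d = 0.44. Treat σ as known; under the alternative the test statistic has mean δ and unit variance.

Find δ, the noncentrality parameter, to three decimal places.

The noncentrality parameter scales effect size by the design's sample-size factor: δ = d·√n = 0.44 × √54 = 3.2333

δ ≈ 3.233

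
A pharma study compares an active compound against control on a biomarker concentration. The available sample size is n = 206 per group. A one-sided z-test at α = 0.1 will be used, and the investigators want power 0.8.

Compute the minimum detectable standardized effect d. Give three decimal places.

d ≈ 0.209

Need Φ(δ − 1.282) = 0.8, so δ = 1.282 + 0.842 = 2.123.
δ = d·√(n/2) ⇒ d = δ/√(n/2) = 2.123/√(206/2) = 0.2092.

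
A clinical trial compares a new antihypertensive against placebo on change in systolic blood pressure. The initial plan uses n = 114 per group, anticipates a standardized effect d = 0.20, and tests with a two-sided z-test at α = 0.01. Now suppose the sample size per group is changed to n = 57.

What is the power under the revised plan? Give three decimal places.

Power ≈ 0.066

With n = 57 per group: δ = d·√(n/2) = 0.20 × √(57/2) = 1.0677. Critical value z_{0.005} = 2.576.
Revised power = Φ(δ − 2.576) + Φ(−δ − 2.576) = Φ(-1.508) + Φ(-3.644) = 0.0658 + 0.0001 = 0.0659.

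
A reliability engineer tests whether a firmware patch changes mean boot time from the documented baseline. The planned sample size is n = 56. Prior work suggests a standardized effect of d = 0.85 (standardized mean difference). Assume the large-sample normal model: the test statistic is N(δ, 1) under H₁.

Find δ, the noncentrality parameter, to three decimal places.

δ ≈ 6.361

δ = d·√n = 0.85 × √56 = 6.3608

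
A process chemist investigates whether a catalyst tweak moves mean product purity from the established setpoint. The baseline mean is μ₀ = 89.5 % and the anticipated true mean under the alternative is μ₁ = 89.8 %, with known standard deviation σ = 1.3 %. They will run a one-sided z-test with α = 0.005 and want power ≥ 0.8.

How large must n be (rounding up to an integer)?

Standardized effect: d = |μ₁ − μ₀| / σ = |89.8 − 89.5| / 1.3 = 0.2308
For power 0.8 need Φ(δ − z_{0.005}) = 0.8, so δ = z_{0.005} + z_{0.20} = 2.576 + 0.842 = 3.417.
δ = d·√n ⇒ n = (δ/d)² = (3.417 / 0.2308)² = 219.31.
Round up to the next whole unit.

n = 220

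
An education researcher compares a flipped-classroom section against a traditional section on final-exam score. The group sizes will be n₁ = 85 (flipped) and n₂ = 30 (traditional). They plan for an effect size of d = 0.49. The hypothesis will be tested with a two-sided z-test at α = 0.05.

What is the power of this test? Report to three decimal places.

Noncentrality parameter: δ = d / √(1/n₁ + 1/n₂) = 0.49 / √(1/85 + 1/30) = 2.3074
Two-sided α = 0.05 → critical value z_{0.025} = 1.960.
Power = Φ(δ − 1.960) + Φ(−δ − 1.960) = Φ(0.347) + Φ(-4.267) = 0.6359 + 0.0000 = 0.6359.

Power ≈ 0.636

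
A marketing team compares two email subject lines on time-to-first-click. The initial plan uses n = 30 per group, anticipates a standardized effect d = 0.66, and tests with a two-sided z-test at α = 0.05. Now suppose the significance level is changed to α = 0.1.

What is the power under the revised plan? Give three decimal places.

Power ≈ 0.819

δ = d·√(n/2) = 0.66 × √(30/2) = 2.5562 (unchanged). New critical value: z_{0.05} = 1.645.
Revised power = Φ(δ − 1.645) + Φ(−δ − 1.645) = Φ(0.911) + Φ(-4.201) = 0.8189 + 0.0000 = 0.8189.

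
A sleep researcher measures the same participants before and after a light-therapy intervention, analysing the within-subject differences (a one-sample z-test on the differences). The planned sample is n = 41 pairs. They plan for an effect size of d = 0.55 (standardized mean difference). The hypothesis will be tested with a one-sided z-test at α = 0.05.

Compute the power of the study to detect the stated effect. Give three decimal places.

Noncentrality parameter: δ = d·√n = 0.55 × √41 = 3.5217
Critical value for a one-sided test at α = 0.05: z_α = 1.645.
Power = Φ(δ − 1.645) = Φ(1.877) = 0.9697.

Power ≈ 0.970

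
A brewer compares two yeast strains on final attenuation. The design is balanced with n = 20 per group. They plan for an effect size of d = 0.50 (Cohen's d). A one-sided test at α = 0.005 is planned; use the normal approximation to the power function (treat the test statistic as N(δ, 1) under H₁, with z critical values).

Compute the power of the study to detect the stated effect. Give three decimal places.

Noncentrality parameter: λ = d·√(n/2) = 0.50 × √(20/2) = 1.5811
Critical value for a one-sided test at α = 0.005: z_α = 2.576.
Power = Φ(λ − 2.576) = Φ(-0.995) = 0.1599.

Power ≈ 0.160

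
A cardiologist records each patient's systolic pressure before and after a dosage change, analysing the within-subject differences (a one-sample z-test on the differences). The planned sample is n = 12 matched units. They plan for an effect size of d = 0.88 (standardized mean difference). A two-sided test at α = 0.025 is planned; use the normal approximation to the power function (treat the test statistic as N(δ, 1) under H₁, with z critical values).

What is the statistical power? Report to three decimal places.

Noncentrality parameter: δ = d·√n = 0.88 × √12 = 3.0484
Critical value for a two-sided test at α = 0.025: z_{α/2} = 2.241.
Power = Φ(δ − 2.241) + Φ(−δ − 2.241) = Φ(0.807) + Φ(-5.290) = 0.7902 + 0.0000 = 0.7902.

Power ≈ 0.790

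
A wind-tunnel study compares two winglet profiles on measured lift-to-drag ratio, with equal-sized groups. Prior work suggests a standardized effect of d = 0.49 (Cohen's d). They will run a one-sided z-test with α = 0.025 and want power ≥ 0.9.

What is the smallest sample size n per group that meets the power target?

n = 88 per group

Set Φ(δ − 1.960) = 0.9; then δ − 1.960 = Φ⁻¹(0.9) = 1.282, giving δ = 3.242.
δ = d·√(n/2) ⇒ n = 2(δ/d)² = 2 × (3.242 / 0.49)² = 87.53.
Rounding up, n = 88 per group.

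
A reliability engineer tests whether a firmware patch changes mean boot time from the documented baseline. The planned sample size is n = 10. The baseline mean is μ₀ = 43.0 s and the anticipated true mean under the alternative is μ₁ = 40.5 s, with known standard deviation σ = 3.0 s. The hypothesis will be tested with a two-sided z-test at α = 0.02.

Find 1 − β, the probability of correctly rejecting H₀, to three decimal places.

Standardized effect: d = |μ₁ − μ₀| / σ = |40.5 − 43.0| / 3.0 = 0.8333
Noncentrality parameter: δ = d·√n = 0.8333 × √10 = 2.6352
Two-sided α = 0.02 → critical value z_{0.01} = 2.326.
Power = Φ(δ − 2.326) + Φ(−δ − 2.326) = Φ(0.309) + Φ(-4.962) = 0.6213 + 0.0000 = 0.6213.

Power ≈ 0.621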